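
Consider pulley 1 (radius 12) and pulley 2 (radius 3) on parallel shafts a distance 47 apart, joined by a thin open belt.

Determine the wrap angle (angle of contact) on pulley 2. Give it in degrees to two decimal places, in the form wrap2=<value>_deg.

open belt: β = asin((r2−r1)/C) = asin(-9/47) = -11.0397°
wrap1 = π − 2β = 202.0794°
wrap2 = π + 2β = 157.9206°

wrap2=157.92_deg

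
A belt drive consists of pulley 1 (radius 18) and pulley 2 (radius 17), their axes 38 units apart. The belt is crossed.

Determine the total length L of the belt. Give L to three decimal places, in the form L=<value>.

L=221.507

crossed belt: β = asin((r1+r2)/C) = asin(35/38) = 67.0805°
wrap1 = wrap2 = π + 2β = 314.1609°
tangent length = C·cosβ = 14.7986
L = (r1+r2)·wrap + 2·C·cosβ = 35·5.4831 + 2·14.7986 = 221.5073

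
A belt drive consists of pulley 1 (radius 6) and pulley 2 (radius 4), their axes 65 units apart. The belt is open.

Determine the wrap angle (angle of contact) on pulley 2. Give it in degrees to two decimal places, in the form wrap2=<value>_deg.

wrap2=176.47_deg

open belt: β = asin((r2−r1)/C) = asin(-2/65) = -1.7632°
wrap1 = π − 2β = 183.5265°
wrap2 = π + 2β = 176.4735°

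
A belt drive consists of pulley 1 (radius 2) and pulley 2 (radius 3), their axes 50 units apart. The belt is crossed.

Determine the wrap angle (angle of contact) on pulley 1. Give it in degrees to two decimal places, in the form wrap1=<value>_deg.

crossed belt: β = asin((r1+r2)/C) = asin(5/50) = 5.7392°
wrap1 = wrap2 = π + 2β = 191.4783°

wrap1=191.48_deg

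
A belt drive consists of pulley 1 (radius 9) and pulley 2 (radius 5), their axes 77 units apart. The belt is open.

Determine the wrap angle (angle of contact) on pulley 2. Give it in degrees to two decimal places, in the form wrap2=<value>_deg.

wrap2=174.04_deg

open belt: β = asin((r2−r1)/C) = asin(-4/77) = -2.9777°
wrap1 = π − 2β = 185.9555°
wrap2 = π + 2β = 174.0445°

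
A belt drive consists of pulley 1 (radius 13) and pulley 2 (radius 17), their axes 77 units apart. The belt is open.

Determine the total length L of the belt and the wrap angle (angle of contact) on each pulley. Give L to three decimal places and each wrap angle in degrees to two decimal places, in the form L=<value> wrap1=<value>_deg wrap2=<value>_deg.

open belt: β = asin((r2−r1)/C) = asin(4/77) = 2.9777°
wrap1 = π − 2β = 174.0445°
wrap2 = π + 2β = 185.9555°
tangent length = C·cosβ = 76.8960
L = r1·wrap1 + r2·wrap2 + 2·C·cosβ = 13·3.0376 + 17·3.2455 + 2·76.8960 = 248.4556

L=248.456 wrap1=174.04_deg wrap2=185.96_deg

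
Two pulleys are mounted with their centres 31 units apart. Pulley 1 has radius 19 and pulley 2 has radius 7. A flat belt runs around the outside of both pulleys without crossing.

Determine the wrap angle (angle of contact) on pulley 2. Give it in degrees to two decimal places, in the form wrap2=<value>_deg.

open belt: β = asin((r2−r1)/C) = asin(-12/31) = -22.7740°
wrap1 = π − 2β = 225.5479°
wrap2 = π + 2β = 134.4521°

wrap2=134.45_deg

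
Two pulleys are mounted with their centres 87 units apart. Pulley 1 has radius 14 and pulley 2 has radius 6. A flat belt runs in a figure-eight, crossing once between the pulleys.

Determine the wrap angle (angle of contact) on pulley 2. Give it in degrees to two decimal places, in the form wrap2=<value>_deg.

crossed belt: β = asin((r1+r2)/C) = asin(20/87) = 13.2903°
wrap1 = wrap2 = π + 2β = 206.5806°

wrap2=206.58_deg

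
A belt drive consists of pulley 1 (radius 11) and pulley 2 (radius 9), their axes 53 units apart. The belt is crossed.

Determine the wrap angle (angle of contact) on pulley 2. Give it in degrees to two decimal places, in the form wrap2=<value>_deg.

wrap2=224.34_deg

crossed belt: β = asin((r1+r2)/C) = asin(20/53) = 22.1702°
wrap1 = wrap2 = π + 2β = 224.3403°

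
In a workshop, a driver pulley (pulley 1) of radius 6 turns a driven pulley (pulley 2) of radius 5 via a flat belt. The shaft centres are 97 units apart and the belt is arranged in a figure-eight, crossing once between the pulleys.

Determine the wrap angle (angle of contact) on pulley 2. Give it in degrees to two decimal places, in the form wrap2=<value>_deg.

wrap2=193.02_deg

crossed belt: β = asin((r1+r2)/C) = asin(11/97) = 6.5115°
wrap1 = wrap2 = π + 2β = 193.0229°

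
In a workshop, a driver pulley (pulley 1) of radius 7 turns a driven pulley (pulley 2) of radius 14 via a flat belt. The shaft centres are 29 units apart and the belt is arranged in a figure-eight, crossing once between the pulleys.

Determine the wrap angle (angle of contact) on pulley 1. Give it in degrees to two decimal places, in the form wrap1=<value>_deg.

crossed belt: β = asin((r1+r2)/C) = asin(21/29) = 46.3972°
wrap1 = wrap2 = π + 2β = 272.7944°

wrap1=272.79_deg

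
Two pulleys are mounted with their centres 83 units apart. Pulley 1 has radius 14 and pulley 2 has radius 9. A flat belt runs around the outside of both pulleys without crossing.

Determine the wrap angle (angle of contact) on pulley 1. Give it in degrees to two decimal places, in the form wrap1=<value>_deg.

open belt: β = asin((r2−r1)/C) = asin(-5/83) = -3.4536°
wrap1 = π − 2β = 186.9073°
wrap2 = π + 2β = 173.0927°

wrap1=186.91_deg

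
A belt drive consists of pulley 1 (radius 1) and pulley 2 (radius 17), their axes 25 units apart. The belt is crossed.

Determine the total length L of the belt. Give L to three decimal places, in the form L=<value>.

crossed belt: β = asin((r1+r2)/C) = asin(18/25) = 46.0545°
wrap1 = wrap2 = π + 2β = 272.1090°
tangent length = C·cosβ = 17.3494
L = (r1+r2)·wrap + 2·C·cosβ = 18·4.7492 + 2·17.3494 = 120.1843

L=120.184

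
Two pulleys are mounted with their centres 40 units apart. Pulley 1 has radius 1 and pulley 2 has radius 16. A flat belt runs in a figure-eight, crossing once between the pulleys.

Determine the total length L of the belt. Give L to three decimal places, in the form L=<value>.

L=140.747

crossed belt: β = asin((r1+r2)/C) = asin(17/40) = 25.1507°
wrap1 = wrap2 = π + 2β = 230.3013°
tangent length = C·cosβ = 36.2077
L = (r1+r2)·wrap + 2·C·cosβ = 17·4.0195 + 2·36.2077 = 140.7472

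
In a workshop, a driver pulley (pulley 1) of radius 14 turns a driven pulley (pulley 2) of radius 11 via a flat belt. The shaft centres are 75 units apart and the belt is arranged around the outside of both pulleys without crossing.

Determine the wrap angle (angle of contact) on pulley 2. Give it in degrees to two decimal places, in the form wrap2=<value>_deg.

wrap2=175.42_deg

open belt: β = asin((r2−r1)/C) = asin(-3/75) = -2.2924°
wrap1 = π − 2β = 184.5849°
wrap2 = π + 2β = 175.4151°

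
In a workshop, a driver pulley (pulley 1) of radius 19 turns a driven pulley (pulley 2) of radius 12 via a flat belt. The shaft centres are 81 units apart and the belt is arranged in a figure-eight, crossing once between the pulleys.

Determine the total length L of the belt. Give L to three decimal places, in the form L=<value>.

L=271.405

crossed belt: β = asin((r1+r2)/C) = asin(31/81) = 22.5020°
wrap1 = wrap2 = π + 2β = 225.0040°
tangent length = C·cosβ = 74.8331
L = (r1+r2)·wrap + 2·C·cosβ = 31·3.9271 + 2·74.8331 = 271.4052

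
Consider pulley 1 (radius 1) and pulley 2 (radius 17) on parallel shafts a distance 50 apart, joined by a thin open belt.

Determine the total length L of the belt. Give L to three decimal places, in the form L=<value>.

open belt: β = asin((r2−r1)/C) = asin(16/50) = 18.6629°
wrap1 = π − 2β = 142.6742°
wrap2 = π + 2β = 217.3258°
tangent length = C·cosβ = 47.3709
L = r1·wrap1 + r2·wrap2 + 2·C·cosβ = 1·2.4901 + 17·3.7931 + 2·47.3709 = 161.7138

L=161.714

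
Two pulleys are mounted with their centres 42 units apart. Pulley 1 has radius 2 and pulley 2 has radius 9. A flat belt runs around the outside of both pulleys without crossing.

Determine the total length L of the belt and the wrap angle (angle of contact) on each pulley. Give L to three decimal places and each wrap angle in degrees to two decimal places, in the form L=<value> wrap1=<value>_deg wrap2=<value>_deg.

L=119.727 wrap1=160.81_deg wrap2=199.19_deg

open belt: β = asin((r2−r1)/C) = asin(7/42) = 9.5941°
wrap1 = π − 2β = 160.8119°
wrap2 = π + 2β = 199.1881°
tangent length = C·cosβ = 41.4126
L = r1·wrap1 + r2·wrap2 + 2·C·cosβ = 2·2.8067 + 9·3.4765 + 2·41.4126 = 119.7269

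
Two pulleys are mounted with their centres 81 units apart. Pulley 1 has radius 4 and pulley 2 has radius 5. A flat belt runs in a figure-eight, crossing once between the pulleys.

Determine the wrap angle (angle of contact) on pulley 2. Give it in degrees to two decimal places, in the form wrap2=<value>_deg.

wrap2=192.76_deg

crossed belt: β = asin((r1+r2)/C) = asin(9/81) = 6.3794°
wrap1 = wrap2 = π + 2β = 192.7587°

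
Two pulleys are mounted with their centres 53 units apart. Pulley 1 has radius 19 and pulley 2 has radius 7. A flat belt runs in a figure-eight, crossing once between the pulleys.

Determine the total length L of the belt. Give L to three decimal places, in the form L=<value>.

crossed belt: β = asin((r1+r2)/C) = asin(26/53) = 29.3778°
wrap1 = wrap2 = π + 2β = 238.7556°
tangent length = C·cosβ = 46.1844
L = (r1+r2)·wrap + 2·C·cosβ = 26·4.1671 + 2·46.1844 = 200.7127

L=200.713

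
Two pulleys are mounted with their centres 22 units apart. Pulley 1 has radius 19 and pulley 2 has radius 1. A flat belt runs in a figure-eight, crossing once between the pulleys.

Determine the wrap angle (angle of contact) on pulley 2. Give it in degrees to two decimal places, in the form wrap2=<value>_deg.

wrap2=310.76_deg

crossed belt: β = asin((r1+r2)/C) = asin(20/22) = 65.3800°
wrap1 = wrap2 = π + 2β = 310.7600°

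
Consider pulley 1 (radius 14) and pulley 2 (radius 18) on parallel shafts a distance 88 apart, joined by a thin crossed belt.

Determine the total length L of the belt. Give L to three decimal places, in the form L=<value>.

crossed belt: β = asin((r1+r2)/C) = asin(32/88) = 21.3237°
wrap1 = wrap2 = π + 2β = 222.6474°
tangent length = C·cosβ = 81.9756
L = (r1+r2)·wrap + 2·C·cosβ = 32·3.8859 + 2·81.9756 = 288.3010

L=288.301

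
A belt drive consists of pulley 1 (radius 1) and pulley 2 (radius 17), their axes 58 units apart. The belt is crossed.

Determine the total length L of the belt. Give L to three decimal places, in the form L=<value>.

L=178.181

crossed belt: β = asin((r1+r2)/C) = asin(18/58) = 18.0800°
wrap1 = wrap2 = π + 2β = 216.1600°
tangent length = C·cosβ = 55.1362
L = (r1+r2)·wrap + 2·C·cosβ = 18·3.7727 + 2·55.1362 = 178.1811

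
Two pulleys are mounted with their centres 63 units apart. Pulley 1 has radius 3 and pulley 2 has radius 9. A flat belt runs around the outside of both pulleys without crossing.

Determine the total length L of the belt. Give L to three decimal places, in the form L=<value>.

open belt: β = asin((r2−r1)/C) = asin(6/63) = 5.4650°
wrap1 = π − 2β = 169.0700°
wrap2 = π + 2β = 190.9300°
tangent length = C·cosβ = 62.7136
L = r1·wrap1 + r2·wrap2 + 2·C·cosβ = 3·2.9508 + 9·3.3324 + 2·62.7136 = 164.2710

L=164.271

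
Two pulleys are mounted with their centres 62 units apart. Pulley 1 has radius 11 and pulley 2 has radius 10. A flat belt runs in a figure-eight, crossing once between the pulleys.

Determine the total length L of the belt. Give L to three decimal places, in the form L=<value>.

crossed belt: β = asin((r1+r2)/C) = asin(21/62) = 19.7983°
wrap1 = wrap2 = π + 2β = 219.5966°
tangent length = C·cosβ = 58.3352
L = (r1+r2)·wrap + 2·C·cosβ = 21·3.8327 + 2·58.3352 = 197.1568

L=197.157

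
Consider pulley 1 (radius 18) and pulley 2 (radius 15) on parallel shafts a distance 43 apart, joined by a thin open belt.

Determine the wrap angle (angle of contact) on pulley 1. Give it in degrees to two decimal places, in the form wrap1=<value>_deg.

wrap1=188.00_deg

open belt: β = asin((r2−r1)/C) = asin(-3/43) = -4.0006°
wrap1 = π − 2β = 188.0013°
wrap2 = π + 2β = 171.9987°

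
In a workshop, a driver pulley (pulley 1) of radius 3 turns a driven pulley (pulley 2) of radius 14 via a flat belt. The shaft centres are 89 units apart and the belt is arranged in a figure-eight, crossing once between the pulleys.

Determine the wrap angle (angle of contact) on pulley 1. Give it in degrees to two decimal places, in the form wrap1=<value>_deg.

wrap1=202.02_deg

crossed belt: β = asin((r1+r2)/C) = asin(17/89) = 11.0118°
wrap1 = wrap2 = π + 2β = 202.0236°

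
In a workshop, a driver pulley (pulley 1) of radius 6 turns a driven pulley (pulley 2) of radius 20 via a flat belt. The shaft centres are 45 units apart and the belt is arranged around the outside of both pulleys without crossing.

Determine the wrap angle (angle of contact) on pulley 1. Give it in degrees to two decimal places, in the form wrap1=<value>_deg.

wrap1=143.75_deg

open belt: β = asin((r2−r1)/C) = asin(14/45) = 18.1262°
wrap1 = π − 2β = 143.7476°
wrap2 = π + 2β = 216.2524°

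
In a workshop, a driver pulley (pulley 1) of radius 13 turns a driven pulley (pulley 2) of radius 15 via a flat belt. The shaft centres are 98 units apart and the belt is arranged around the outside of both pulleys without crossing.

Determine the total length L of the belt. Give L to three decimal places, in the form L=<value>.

L=284.005

open belt: β = asin((r2−r1)/C) = asin(2/98) = 1.1694°
wrap1 = π − 2β = 177.6612°
wrap2 = π + 2β = 182.3388°
tangent length = C·cosβ = 97.9796
L = r1·wrap1 + r2·wrap2 + 2·C·cosβ = 13·3.1008 + 15·3.1824 + 2·97.9796 = 284.0054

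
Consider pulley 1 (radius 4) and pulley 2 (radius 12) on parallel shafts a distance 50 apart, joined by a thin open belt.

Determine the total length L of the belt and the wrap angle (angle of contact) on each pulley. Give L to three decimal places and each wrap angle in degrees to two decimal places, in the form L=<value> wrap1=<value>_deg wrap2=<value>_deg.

L=151.548 wrap1=161.59_deg wrap2=198.41_deg

open belt: β = asin((r2−r1)/C) = asin(8/50) = 9.2069°
wrap1 = π − 2β = 161.5862°
wrap2 = π + 2β = 198.4138°
tangent length = C·cosβ = 49.3559
L = r1·wrap1 + r2·wrap2 + 2·C·cosβ = 4·2.8202 + 12·3.4630 + 2·49.3559 = 151.5482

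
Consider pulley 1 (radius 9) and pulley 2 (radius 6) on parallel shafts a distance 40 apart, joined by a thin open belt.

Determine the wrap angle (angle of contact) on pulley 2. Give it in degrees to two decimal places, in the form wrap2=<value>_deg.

open belt: β = asin((r2−r1)/C) = asin(-3/40) = -4.3012°
wrap1 = π − 2β = 188.6024°
wrap2 = π + 2β = 171.3976°

wrap2=171.40_deg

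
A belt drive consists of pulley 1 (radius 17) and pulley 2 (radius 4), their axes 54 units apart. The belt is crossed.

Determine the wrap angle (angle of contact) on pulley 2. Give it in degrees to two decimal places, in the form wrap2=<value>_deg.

crossed belt: β = asin((r1+r2)/C) = asin(21/54) = 22.8854°
wrap1 = wrap2 = π + 2β = 225.7708°

wrap2=225.77_deg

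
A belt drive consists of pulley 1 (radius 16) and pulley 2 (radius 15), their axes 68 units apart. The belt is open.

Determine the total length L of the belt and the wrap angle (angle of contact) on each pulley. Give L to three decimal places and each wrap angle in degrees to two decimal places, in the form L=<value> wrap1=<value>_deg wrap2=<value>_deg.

L=233.404 wrap1=181.69_deg wrap2=178.31_deg

open belt: β = asin((r2−r1)/C) = asin(-1/68) = -0.8426°
wrap1 = π − 2β = 181.6852°
wrap2 = π + 2β = 178.3148°
tangent length = C·cosβ = 67.9926
L = r1·wrap1 + r2·wrap2 + 2·C·cosβ = 16·3.1710 + 15·3.1122 + 2·67.9926 = 233.4041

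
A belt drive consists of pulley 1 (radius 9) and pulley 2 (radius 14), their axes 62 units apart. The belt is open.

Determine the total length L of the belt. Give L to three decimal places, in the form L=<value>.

open belt: β = asin((r2−r1)/C) = asin(5/62) = 4.6257°
wrap1 = π − 2β = 170.7487°
wrap2 = π + 2β = 189.2513°
tangent length = C·cosβ = 61.7981
L = r1·wrap1 + r2·wrap2 + 2·C·cosβ = 9·2.9801 + 14·3.3031 + 2·61.7981 = 196.6601

L=196.660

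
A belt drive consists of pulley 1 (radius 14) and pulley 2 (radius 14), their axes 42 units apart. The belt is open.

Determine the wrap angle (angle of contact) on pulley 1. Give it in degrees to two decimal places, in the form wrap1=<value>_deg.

open belt: β = asin((r2−r1)/C) = asin(0/42) = 0.0000°
wrap1 = π − 2β = 180.0000°
wrap2 = π + 2β = 180.0000°

wrap1=180.00_deg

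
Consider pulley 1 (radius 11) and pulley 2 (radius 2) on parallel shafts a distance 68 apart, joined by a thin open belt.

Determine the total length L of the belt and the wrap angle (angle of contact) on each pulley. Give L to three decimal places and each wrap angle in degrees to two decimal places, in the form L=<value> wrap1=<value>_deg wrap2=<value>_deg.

open belt: β = asin((r2−r1)/C) = asin(-9/68) = -7.6056°
wrap1 = π − 2β = 195.2112°
wrap2 = π + 2β = 164.7888°
tangent length = C·cosβ = 67.4018
L = r1·wrap1 + r2·wrap2 + 2·C·cosβ = 11·3.4071 + 2·2.8761 + 2·67.4018 = 178.0336

L=178.034 wrap1=195.21_deg wrap2=164.79_deg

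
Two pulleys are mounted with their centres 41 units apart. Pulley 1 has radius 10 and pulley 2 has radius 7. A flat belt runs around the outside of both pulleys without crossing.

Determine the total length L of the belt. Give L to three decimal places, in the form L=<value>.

open belt: β = asin((r2−r1)/C) = asin(-3/41) = -4.1961°
wrap1 = π − 2β = 188.3922°
wrap2 = π + 2β = 171.6078°
tangent length = C·cosβ = 40.8901
L = r1·wrap1 + r2·wrap2 + 2·C·cosβ = 10·3.2881 + 7·2.9951 + 2·40.8901 = 135.6267

L=135.627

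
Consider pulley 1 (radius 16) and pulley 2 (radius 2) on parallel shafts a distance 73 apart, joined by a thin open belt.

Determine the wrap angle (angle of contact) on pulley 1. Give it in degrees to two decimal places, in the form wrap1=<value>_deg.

open belt: β = asin((r2−r1)/C) = asin(-14/73) = -11.0567°
wrap1 = π − 2β = 202.1135°
wrap2 = π + 2β = 157.8865°

wrap1=202.11_deg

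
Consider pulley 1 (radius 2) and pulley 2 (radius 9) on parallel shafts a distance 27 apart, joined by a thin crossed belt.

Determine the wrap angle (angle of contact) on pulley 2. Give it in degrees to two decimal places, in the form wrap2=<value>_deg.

crossed belt: β = asin((r1+r2)/C) = asin(11/27) = 24.0421°
wrap1 = wrap2 = π + 2β = 228.0842°

wrap2=228.08_deg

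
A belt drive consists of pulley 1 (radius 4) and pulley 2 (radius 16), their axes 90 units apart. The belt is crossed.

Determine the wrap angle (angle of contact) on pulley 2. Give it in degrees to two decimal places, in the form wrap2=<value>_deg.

wrap2=205.68_deg

crossed belt: β = asin((r1+r2)/C) = asin(20/90) = 12.8396°
wrap1 = wrap2 = π + 2β = 205.6792°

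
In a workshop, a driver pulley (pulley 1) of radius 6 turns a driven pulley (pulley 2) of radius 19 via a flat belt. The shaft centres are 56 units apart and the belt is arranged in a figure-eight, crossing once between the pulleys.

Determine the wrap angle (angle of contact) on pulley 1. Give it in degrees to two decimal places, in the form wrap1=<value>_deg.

crossed belt: β = asin((r1+r2)/C) = asin(25/56) = 26.5148°
wrap1 = wrap2 = π + 2β = 233.0295°

wrap1=233.03_deg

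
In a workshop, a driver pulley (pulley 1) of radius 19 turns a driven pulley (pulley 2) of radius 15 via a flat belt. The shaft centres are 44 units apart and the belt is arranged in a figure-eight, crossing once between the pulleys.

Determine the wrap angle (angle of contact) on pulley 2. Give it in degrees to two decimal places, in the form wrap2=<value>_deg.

crossed belt: β = asin((r1+r2)/C) = asin(34/44) = 50.5994°
wrap1 = wrap2 = π + 2β = 281.1989°

wrap2=281.20_deg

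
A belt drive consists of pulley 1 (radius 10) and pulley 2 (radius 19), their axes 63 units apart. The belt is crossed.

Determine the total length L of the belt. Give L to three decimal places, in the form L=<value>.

crossed belt: β = asin((r1+r2)/C) = asin(29/63) = 27.4076°
wrap1 = wrap2 = π + 2β = 234.8152°
tangent length = C·cosβ = 55.9285
L = (r1+r2)·wrap + 2·C·cosβ = 29·4.0983 + 2·55.9285 = 230.7077

L=230.708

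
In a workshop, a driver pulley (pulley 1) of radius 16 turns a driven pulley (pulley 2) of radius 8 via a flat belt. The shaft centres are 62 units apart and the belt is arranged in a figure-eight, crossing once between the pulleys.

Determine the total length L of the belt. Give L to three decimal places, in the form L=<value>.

crossed belt: β = asin((r1+r2)/C) = asin(24/62) = 22.7740°
wrap1 = wrap2 = π + 2β = 225.5479°
tangent length = C·cosβ = 57.1664
L = (r1+r2)·wrap + 2·C·cosβ = 24·3.9366 + 2·57.1664 = 208.8101

L=208.810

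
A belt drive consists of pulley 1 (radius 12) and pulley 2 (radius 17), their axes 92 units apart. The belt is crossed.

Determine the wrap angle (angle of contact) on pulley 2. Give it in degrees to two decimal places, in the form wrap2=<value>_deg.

wrap2=216.75_deg

crossed belt: β = asin((r1+r2)/C) = asin(29/92) = 18.3739°
wrap1 = wrap2 = π + 2β = 216.7479°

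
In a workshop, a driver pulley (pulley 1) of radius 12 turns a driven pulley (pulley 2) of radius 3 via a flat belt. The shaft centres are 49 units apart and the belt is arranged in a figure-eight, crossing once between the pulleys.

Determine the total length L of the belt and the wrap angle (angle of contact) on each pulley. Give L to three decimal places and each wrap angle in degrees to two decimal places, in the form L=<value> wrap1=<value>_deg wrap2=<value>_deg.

crossed belt: β = asin((r1+r2)/C) = asin(15/49) = 17.8257°
wrap1 = wrap2 = π + 2β = 215.6514°
tangent length = C·cosβ = 46.6476
L = (r1+r2)·wrap + 2·C·cosβ = 15·3.7638 + 2·46.6476 = 149.7526

L=149.753 wrap1=215.65_deg wrap2=215.65_deg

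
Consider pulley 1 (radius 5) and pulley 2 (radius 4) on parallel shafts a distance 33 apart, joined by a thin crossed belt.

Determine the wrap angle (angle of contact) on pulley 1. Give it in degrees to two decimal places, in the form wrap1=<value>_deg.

wrap1=211.65_deg

crossed belt: β = asin((r1+r2)/C) = asin(9/33) = 15.8266°
wrap1 = wrap2 = π + 2β = 211.6532°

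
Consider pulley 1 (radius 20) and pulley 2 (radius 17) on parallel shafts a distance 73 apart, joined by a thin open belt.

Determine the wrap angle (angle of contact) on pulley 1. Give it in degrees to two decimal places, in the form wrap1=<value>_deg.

wrap1=184.71_deg

open belt: β = asin((r2−r1)/C) = asin(-3/73) = -2.3553°
wrap1 = π − 2β = 184.7106°
wrap2 = π + 2β = 175.2894°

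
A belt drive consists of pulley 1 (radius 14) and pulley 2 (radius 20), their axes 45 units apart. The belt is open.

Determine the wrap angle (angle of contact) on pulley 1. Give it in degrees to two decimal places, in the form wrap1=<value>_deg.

wrap1=164.68_deg

open belt: β = asin((r2−r1)/C) = asin(6/45) = 7.6623°
wrap1 = π − 2β = 164.6755°
wrap2 = π + 2β = 195.3245°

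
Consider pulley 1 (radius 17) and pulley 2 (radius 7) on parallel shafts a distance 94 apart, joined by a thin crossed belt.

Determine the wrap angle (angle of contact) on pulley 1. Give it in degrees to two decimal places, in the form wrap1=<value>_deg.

crossed belt: β = asin((r1+r2)/C) = asin(24/94) = 14.7925°
wrap1 = wrap2 = π + 2β = 209.5850°

wrap1=209.58_deg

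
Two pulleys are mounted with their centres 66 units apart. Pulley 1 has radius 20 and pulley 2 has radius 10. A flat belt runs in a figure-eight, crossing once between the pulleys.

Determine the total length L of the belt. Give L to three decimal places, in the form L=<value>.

L=240.135

crossed belt: β = asin((r1+r2)/C) = asin(30/66) = 27.0357°
wrap1 = wrap2 = π + 2β = 234.0714°
tangent length = C·cosβ = 58.7878
L = (r1+r2)·wrap + 2·C·cosβ = 30·4.0853 + 2·58.7878 = 240.1350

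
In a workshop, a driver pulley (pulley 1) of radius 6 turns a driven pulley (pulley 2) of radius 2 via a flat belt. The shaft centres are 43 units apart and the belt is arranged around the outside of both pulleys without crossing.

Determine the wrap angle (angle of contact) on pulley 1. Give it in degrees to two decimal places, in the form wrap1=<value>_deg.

wrap1=190.68_deg

open belt: β = asin((r2−r1)/C) = asin(-4/43) = -5.3376°
wrap1 = π − 2β = 190.6751°
wrap2 = π + 2β = 169.3249°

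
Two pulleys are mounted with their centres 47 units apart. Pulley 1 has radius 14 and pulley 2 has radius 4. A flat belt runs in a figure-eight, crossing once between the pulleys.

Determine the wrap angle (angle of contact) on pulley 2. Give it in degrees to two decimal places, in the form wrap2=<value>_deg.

crossed belt: β = asin((r1+r2)/C) = asin(18/47) = 22.5183°
wrap1 = wrap2 = π + 2β = 225.0366°

wrap2=225.04_deg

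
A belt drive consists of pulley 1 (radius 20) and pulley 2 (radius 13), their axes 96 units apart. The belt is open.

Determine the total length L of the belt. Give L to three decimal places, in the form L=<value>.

L=296.183

open belt: β = asin((r2−r1)/C) = asin(-7/96) = -4.1815°
wrap1 = π − 2β = 188.3631°
wrap2 = π + 2β = 171.6369°
tangent length = C·cosβ = 95.7445
L = r1·wrap1 + r2·wrap2 + 2·C·cosβ = 20·3.2876 + 13·2.9956 + 2·95.7445 = 296.1832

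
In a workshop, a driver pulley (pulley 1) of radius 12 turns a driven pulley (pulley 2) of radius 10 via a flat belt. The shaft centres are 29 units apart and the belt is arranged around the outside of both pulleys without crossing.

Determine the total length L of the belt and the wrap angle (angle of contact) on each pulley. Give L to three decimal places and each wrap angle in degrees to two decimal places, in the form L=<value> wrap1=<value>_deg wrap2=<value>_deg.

L=127.253 wrap1=187.91_deg wrap2=172.09_deg

open belt: β = asin((r2−r1)/C) = asin(-2/29) = -3.9546°
wrap1 = π − 2β = 187.9091°
wrap2 = π + 2β = 172.0909°
tangent length = C·cosβ = 28.9310
L = r1·wrap1 + r2·wrap2 + 2·C·cosβ = 12·3.2796 + 10·3.0036 + 2·28.9310 = 127.2530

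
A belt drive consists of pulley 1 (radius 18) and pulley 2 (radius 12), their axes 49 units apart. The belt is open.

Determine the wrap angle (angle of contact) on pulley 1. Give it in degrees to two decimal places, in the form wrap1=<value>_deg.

wrap1=194.07_deg

open belt: β = asin((r2−r1)/C) = asin(-6/49) = -7.0335°
wrap1 = π − 2β = 194.0669°
wrap2 = π + 2β = 165.9331°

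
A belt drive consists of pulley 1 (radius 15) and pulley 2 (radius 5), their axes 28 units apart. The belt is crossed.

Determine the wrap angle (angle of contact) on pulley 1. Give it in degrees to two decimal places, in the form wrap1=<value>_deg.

crossed belt: β = asin((r1+r2)/C) = asin(20/28) = 45.5847°
wrap1 = wrap2 = π + 2β = 271.1694°

wrap1=271.17_deg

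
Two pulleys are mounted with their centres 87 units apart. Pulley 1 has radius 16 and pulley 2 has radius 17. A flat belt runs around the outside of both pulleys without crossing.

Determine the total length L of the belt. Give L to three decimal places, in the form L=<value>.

L=277.684

open belt: β = asin((r2−r1)/C) = asin(1/87) = 0.6586°
wrap1 = π − 2β = 178.6828°
wrap2 = π + 2β = 181.3172°
tangent length = C·cosβ = 86.9943
L = r1·wrap1 + r2·wrap2 + 2·C·cosβ = 16·3.1186 + 17·3.1646 + 2·86.9943 = 277.6841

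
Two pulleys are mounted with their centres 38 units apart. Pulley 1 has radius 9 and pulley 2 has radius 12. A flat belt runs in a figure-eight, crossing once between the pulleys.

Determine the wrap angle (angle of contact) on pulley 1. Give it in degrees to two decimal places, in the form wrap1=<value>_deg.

wrap1=247.10_deg

crossed belt: β = asin((r1+r2)/C) = asin(21/38) = 33.5477°
wrap1 = wrap2 = π + 2β = 247.0955°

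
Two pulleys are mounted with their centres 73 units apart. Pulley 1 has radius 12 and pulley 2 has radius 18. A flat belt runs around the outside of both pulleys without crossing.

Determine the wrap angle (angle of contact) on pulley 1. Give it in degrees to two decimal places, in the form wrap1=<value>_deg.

wrap1=170.57_deg

open belt: β = asin((r2−r1)/C) = asin(6/73) = 4.7146°
wrap1 = π − 2β = 170.5709°
wrap2 = π + 2β = 189.4291°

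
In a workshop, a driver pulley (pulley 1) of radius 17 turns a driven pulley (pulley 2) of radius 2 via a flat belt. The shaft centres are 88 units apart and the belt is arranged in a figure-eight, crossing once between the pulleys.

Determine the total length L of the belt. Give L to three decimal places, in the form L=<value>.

crossed belt: β = asin((r1+r2)/C) = asin(19/88) = 12.4689°
wrap1 = wrap2 = π + 2β = 204.9377°
tangent length = C·cosβ = 85.9244
L = (r1+r2)·wrap + 2·C·cosβ = 19·3.5768 + 2·85.9244 = 239.8087

L=239.809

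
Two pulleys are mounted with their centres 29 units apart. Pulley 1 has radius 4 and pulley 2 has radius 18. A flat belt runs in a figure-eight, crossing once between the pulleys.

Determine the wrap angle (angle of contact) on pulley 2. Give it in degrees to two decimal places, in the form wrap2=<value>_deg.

crossed belt: β = asin((r1+r2)/C) = asin(22/29) = 49.3428°
wrap1 = wrap2 = π + 2β = 278.6855°

wrap2=278.69_deg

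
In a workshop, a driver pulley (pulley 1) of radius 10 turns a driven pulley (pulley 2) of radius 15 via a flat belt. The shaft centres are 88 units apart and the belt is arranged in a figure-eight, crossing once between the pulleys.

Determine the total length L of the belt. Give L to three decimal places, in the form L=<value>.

crossed belt: β = asin((r1+r2)/C) = asin(25/88) = 16.5045°
wrap1 = wrap2 = π + 2β = 213.0090°
tangent length = C·cosβ = 84.3742
L = (r1+r2)·wrap + 2·C·cosβ = 25·3.7177 + 2·84.3742 = 261.6911

L=261.691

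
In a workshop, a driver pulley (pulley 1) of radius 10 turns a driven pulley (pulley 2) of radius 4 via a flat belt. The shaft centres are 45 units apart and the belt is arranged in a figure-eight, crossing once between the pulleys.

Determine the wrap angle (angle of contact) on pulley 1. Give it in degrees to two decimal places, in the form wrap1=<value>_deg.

crossed belt: β = asin((r1+r2)/C) = asin(14/45) = 18.1262°
wrap1 = wrap2 = π + 2β = 216.2524°

wrap1=216.25_deg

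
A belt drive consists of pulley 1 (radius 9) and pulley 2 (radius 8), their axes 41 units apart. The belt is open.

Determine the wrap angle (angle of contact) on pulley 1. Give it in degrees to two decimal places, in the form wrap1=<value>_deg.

open belt: β = asin((r2−r1)/C) = asin(-1/41) = -1.3976°
wrap1 = π − 2β = 182.7952°
wrap2 = π + 2β = 177.2048°

wrap1=182.80_deg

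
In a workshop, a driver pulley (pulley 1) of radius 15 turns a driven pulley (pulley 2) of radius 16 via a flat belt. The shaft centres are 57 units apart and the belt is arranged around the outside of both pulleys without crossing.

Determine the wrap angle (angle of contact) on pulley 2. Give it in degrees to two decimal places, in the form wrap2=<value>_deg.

wrap2=182.01_deg

open belt: β = asin((r2−r1)/C) = asin(1/57) = 1.0052°
wrap1 = π − 2β = 177.9895°
wrap2 = π + 2β = 182.0105°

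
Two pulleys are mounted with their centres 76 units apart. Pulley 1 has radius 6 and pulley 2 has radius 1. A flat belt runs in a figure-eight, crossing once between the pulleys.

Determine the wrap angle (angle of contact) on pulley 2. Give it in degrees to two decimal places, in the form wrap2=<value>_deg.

wrap2=190.57_deg

crossed belt: β = asin((r1+r2)/C) = asin(7/76) = 5.2847°
wrap1 = wrap2 = π + 2β = 190.5695°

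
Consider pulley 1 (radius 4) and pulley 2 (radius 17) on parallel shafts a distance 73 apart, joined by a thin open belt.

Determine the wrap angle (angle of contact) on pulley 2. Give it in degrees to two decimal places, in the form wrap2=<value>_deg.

open belt: β = asin((r2−r1)/C) = asin(13/73) = 10.2581°
wrap1 = π − 2β = 159.4839°
wrap2 = π + 2β = 200.5161°

wrap2=200.52_deg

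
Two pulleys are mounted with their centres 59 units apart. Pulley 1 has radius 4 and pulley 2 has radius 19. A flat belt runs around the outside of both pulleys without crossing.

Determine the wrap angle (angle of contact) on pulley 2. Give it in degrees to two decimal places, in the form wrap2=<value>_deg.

open belt: β = asin((r2−r1)/C) = asin(15/59) = 14.7284°
wrap1 = π − 2β = 150.5432°
wrap2 = π + 2β = 209.4568°

wrap2=209.46_deg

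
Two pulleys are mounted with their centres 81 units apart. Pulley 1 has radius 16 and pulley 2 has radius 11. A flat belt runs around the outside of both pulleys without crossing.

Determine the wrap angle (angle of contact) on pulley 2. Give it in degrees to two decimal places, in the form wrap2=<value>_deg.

wrap2=172.92_deg

open belt: β = asin((r2−r1)/C) = asin(-5/81) = -3.5390°
wrap1 = π − 2β = 187.0781°
wrap2 = π + 2β = 172.9219°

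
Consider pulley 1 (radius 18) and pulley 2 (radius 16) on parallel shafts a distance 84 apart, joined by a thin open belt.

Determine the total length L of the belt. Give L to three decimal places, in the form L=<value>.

open belt: β = asin((r2−r1)/C) = asin(-2/84) = -1.3643°
wrap1 = π − 2β = 182.7286°
wrap2 = π + 2β = 177.2714°
tangent length = C·cosβ = 83.9762
L = r1·wrap1 + r2·wrap2 + 2·C·cosβ = 18·3.1892 + 16·3.0940 + 2·83.9762 = 274.8618

L=274.862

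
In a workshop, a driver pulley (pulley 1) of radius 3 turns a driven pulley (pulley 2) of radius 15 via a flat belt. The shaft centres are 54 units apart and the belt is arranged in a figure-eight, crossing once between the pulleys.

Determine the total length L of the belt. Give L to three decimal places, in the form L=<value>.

L=170.606

crossed belt: β = asin((r1+r2)/C) = asin(18/54) = 19.4712°
wrap1 = wrap2 = π + 2β = 218.9424°
tangent length = C·cosβ = 50.9117
L = (r1+r2)·wrap + 2·C·cosβ = 18·3.8213 + 2·50.9117 = 170.6062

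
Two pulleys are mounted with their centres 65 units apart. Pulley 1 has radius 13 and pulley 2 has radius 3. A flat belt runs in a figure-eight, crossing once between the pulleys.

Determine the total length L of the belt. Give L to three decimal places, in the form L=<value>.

L=184.224

crossed belt: β = asin((r1+r2)/C) = asin(16/65) = 14.2500°
wrap1 = wrap2 = π + 2β = 208.5001°
tangent length = C·cosβ = 63.0000
L = (r1+r2)·wrap + 2·C·cosβ = 16·3.6390 + 2·63.0000 = 184.2242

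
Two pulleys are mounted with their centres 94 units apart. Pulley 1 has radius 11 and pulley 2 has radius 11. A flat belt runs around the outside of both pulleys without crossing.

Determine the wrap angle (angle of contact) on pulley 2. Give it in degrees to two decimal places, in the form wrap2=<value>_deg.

open belt: β = asin((r2−r1)/C) = asin(0/94) = 0.0000°
wrap1 = π − 2β = 180.0000°
wrap2 = π + 2β = 180.0000°

wrap2=180.00_deg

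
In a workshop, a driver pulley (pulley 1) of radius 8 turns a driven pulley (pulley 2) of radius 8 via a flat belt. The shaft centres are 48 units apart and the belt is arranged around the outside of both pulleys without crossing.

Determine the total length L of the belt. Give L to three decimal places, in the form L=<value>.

L=146.265

open belt: β = asin((r2−r1)/C) = asin(0/48) = 0.0000°
wrap1 = π − 2β = 180.0000°
wrap2 = π + 2β = 180.0000°
tangent length = C·cosβ = 48.0000
L = r1·wrap1 + r2·wrap2 + 2·C·cosβ = 8·3.1416 + 8·3.1416 + 2·48.0000 = 146.2655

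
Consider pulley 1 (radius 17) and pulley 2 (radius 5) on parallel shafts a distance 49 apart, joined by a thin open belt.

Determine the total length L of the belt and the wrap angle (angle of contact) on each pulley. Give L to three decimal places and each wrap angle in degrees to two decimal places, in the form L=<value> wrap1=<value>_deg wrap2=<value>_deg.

open belt: β = asin((r2−r1)/C) = asin(-12/49) = -14.1758°
wrap1 = π − 2β = 208.3516°
wrap2 = π + 2β = 151.6484°
tangent length = C·cosβ = 47.5079
L = r1·wrap1 + r2·wrap2 + 2·C·cosβ = 17·3.6364 + 5·2.6468 + 2·47.5079 = 170.0688

L=170.069 wrap1=208.35_deg wrap2=151.65_deg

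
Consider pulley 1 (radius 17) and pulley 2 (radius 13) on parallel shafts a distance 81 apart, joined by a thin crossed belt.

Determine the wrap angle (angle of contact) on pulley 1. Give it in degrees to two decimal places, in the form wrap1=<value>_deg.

crossed belt: β = asin((r1+r2)/C) = asin(30/81) = 21.7385°
wrap1 = wrap2 = π + 2β = 223.4769°

wrap1=223.48_deg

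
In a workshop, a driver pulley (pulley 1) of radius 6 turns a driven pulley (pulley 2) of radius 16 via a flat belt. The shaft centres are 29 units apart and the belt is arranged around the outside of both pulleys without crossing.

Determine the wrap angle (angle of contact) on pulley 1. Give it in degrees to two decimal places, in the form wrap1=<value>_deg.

open belt: β = asin((r2−r1)/C) = asin(10/29) = 20.1713°
wrap1 = π − 2β = 139.6575°
wrap2 = π + 2β = 220.3425°

wrap1=139.66_deg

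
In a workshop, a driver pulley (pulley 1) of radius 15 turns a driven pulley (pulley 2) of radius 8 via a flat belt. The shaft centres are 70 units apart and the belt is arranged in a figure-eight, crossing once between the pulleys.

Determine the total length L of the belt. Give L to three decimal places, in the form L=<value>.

crossed belt: β = asin((r1+r2)/C) = asin(23/70) = 19.1821°
wrap1 = wrap2 = π + 2β = 218.3642°
tangent length = C·cosβ = 66.1135
L = (r1+r2)·wrap + 2·C·cosβ = 23·3.8112 + 2·66.1135 = 219.8841

L=219.884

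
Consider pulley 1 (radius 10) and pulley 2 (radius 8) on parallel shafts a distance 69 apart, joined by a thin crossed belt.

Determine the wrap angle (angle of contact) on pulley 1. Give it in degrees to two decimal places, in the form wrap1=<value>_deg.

crossed belt: β = asin((r1+r2)/C) = asin(18/69) = 15.1217°
wrap1 = wrap2 = π + 2β = 210.2433°

wrap1=210.24_deg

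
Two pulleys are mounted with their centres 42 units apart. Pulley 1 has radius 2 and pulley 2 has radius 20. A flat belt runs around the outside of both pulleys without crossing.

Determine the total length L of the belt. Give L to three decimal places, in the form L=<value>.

open belt: β = asin((r2−r1)/C) = asin(18/42) = 25.3769°
wrap1 = π − 2β = 129.2461°
wrap2 = π + 2β = 230.7539°
tangent length = C·cosβ = 37.9473
L = r1·wrap1 + r2·wrap2 + 2·C·cosβ = 2·2.2558 + 20·4.0274 + 2·37.9473 = 160.9545

L=160.954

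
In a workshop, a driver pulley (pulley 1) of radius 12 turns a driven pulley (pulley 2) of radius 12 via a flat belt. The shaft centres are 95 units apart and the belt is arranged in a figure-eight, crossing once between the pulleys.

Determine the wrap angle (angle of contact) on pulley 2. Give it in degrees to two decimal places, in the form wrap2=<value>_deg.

crossed belt: β = asin((r1+r2)/C) = asin(24/95) = 14.6333°
wrap1 = wrap2 = π + 2β = 209.2666°

wrap2=209.27_deg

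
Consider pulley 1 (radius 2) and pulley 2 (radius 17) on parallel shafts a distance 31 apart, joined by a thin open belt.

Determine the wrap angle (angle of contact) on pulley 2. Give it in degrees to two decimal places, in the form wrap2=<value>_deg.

wrap2=237.88_deg

open belt: β = asin((r2−r1)/C) = asin(15/31) = 28.9385°
wrap1 = π − 2β = 122.1229°
wrap2 = π + 2β = 237.8771°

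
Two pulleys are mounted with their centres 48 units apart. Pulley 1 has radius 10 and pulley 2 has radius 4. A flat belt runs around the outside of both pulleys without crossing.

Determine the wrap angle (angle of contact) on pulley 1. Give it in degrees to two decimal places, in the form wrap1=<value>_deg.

open belt: β = asin((r2−r1)/C) = asin(-6/48) = -7.1808°
wrap1 = π − 2β = 194.3615°
wrap2 = π + 2β = 165.6385°

wrap1=194.36_deg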